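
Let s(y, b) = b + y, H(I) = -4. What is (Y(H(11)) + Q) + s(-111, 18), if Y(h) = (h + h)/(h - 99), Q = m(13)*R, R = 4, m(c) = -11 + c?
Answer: -8747/103 ≈ -84.922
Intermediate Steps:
Q = 8 (Q = (-11 + 13)*4 = 2*4 = 8)
Y(h) = 2*h/(-99 + h) (Y(h) = (2*h)/(-99 + h) = 2*h/(-99 + h))
(Y(H(11)) + Q) + s(-111, 18) = (2*(-4)/(-99 - 4) + 8) + (18 - 111) = (2*(-4)/(-103) + 8) - 93 = (2*(-4)*(-1/103) + 8) - 93 = (8/103 + 8) - 93 = 832/103 - 93 = -8747/103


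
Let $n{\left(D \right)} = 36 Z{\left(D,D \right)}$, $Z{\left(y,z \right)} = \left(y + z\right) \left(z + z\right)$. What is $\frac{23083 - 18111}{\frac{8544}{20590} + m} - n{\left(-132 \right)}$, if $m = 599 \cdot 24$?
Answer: $- \frac{92838315958003}{37001298} \approx -2.5091 \cdot 10^{6}$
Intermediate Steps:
$m = 14376$
$Z{\left(y,z \right)} = 2 z \left(y + z\right)$ ($Z{\left(y,z \right)} = \left(y + z\right) 2 z = 2 z \left(y + z\right)$)
$n{\left(D \right)} = 144 D^{2}$ ($n{\left(D \right)} = 36 \cdot 2 D \left(D + D\right) = 36 \cdot 2 D 2 D = 36 \cdot 4 D^{2} = 144 D^{2}$)
$\frac{23083 - 18111}{\frac{8544}{20590} + m} - n{\left(-132 \right)} = \frac{23083 - 18111}{\frac{8544}{20590} + 14376} - 144 \left(-132\right)^{2} = \frac{4972}{8544 \cdot \frac{1}{20590} + 14376} - 144 \cdot 17424 = \frac{4972}{\frac{4272}{10295} + 14376} - 2509056 = \frac{4972}{\frac{148005192}{10295}} - 2509056 = 4972 \cdot \frac{10295}{148005192} - 2509056 = \frac{12796685}{37001298} - 2509056 = - \frac{92838315958003}{37001298}$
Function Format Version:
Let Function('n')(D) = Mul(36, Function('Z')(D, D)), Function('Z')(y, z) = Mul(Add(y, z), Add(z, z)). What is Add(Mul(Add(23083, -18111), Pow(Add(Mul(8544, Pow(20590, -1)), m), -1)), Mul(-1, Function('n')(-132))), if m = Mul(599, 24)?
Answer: Rational(-92838315958003, 37001298) ≈ -2.5091e+6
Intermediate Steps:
m = 14376
Function('Z')(y, z) = Mul(2, z, Add(y, z)) (Function('Z')(y, z) = Mul(Add(y, z), Mul(2, z)) = Mul(2, z, Add(y, z)))
Function('n')(D) = Mul(144, Pow(D, 2)) (Function('n')(D) = Mul(36, Mul(2, D, Add(D, D))) = Mul(36, Mul(2, D, Mul(2, D))) = Mul(36, Mul(4, Pow(D, 2))) = Mul(144, Pow(D, 2)))
Add(Mul(Add(23083, -18111), Pow(Add(Mul(8544, Pow(20590, -1)), m), -1)), Mul(-1, Function('n')(-132))) = Add(Mul(Add(23083, -18111), Pow(Add(Mul(8544, Pow(20590, -1)), 14376), -1)), Mul(-1, Mul(144, Pow(-132, 2)))) = Add(Mul(4972, Pow(Add(Mul(8544, Rational(1, 20590)), 14376), -1)), Mul(-1, Mul(144, 17424))) = Add(Mul(4972, Pow(Add(Rational(4272, 10295), 14376), -1)), Mul(-1, 2509056)) = Add(Mul(4972, Pow(Rational(148005192, 10295), -1)), -2509056) = Add(Mul(4972, Rational(10295, 148005192)), -2509056) = Add(Rational(12796685, 37001298), -2509056) = Rational(-92838315958003, 37001298)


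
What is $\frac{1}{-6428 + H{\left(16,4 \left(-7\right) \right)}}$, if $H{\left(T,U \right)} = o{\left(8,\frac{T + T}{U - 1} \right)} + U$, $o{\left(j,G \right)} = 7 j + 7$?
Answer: $- \frac{1}{6393} \approx -0.00015642$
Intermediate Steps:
$o{\left(j,G \right)} = 7 + 7 j$
$H{\left(T,U \right)} = 63 + U$ ($H{\left(T,U \right)} = \left(7 + 7 \cdot 8\right) + U = \left(7 + 56\right) + U = 63 + U$)
$\frac{1}{-6428 + H{\left(16,4 \left(-7\right) \right)}} = \frac{1}{-6428 + \left(63 + 4 \left(-7\right)\right)} = \frac{1}{-6428 + \left(63 - 28\right)} = \frac{1}{-6428 + 35} = \frac{1}{-6393} = - \frac{1}{6393}$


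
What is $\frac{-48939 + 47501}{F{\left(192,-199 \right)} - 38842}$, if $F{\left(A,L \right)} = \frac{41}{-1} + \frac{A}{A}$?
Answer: $\frac{719}{19441} \approx 0.036984$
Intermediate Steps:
$F{\left(A,L \right)} = -40$ ($F{\left(A,L \right)} = 41 \left(-1\right) + 1 = -41 + 1 = -40$)
$\frac{-48939 + 47501}{F{\left(192,-199 \right)} - 38842} = \frac{-48939 + 47501}{-40 - 38842} = - \frac{1438}{-38882} = \left(-1438\right) \left(- \frac{1}{38882}\right) = \frac{719}{19441}$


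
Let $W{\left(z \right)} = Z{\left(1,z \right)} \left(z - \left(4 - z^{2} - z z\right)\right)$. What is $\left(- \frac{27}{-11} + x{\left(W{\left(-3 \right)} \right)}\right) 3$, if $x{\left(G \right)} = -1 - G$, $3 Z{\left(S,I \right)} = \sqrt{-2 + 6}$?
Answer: $- \frac{194}{11} \approx -17.636$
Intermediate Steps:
$Z{\left(S,I \right)} = \frac{2}{3}$ ($Z{\left(S,I \right)} = \frac{\sqrt{-2 + 6}}{3} = \frac{\sqrt{4}}{3} = \frac{1}{3} \cdot 2 = \frac{2}{3}$)
$W{\left(z \right)} = - \frac{8}{3} + \frac{2 z}{3} + \frac{4 z^{2}}{3}$ ($W{\left(z \right)} = \frac{2 \left(z - \left(4 - z^{2} - z z\right)\right)}{3} = \frac{2 \left(z + \left(\left(z^{2} + z^{2}\right) - 4\right)\right)}{3} = \frac{2 \left(z + \left(2 z^{2} - 4\right)\right)}{3} = \frac{2 \left(z + \left(-4 + 2 z^{2}\right)\right)}{3} = \frac{2 \left(-4 + z + 2 z^{2}\right)}{3} = - \frac{8}{3} + \frac{2 z}{3} + \frac{4 z^{2}}{3}$)
$\left(- \frac{27}{-11} + x{\left(W{\left(-3 \right)} \right)}\right) 3 = \left(- \frac{27}{-11} - \left(- \frac{5}{3} - 2 + 12\right)\right) 3 = \left(\left(-27\right) \left(- \frac{1}{11}\right) - \left(- \frac{11}{3} + 12\right)\right) 3 = \left(\frac{27}{11} - \frac{25}{3}\right) 3 = \left(- \frac{194}{33}\right) 3 = - \frac{194}{11}$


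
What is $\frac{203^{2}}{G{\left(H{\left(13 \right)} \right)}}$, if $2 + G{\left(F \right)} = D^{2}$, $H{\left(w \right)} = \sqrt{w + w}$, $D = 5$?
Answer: $\frac{41209}{23} \approx 1791.7$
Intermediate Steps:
$H{\left(w \right)} = \sqrt{2} \sqrt{w}$ ($H{\left(w \right)} = \sqrt{2 w} = \sqrt{2} \sqrt{w}$)
$G{\left(F \right)} = 23$ ($G{\left(F \right)} = -2 + 5^{2} = -2 + 25 = 23$)
$\frac{203^{2}}{G{\left(H{\left(13 \right)} \right)}} = \frac{203^{2}}{23} = 41209 \cdot \frac{1}{23} = \frac{41209}{23}$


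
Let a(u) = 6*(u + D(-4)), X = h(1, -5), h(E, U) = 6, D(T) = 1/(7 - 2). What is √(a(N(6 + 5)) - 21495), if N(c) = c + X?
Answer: I*√534795/5 ≈ 146.26*I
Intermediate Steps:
D(T) = ⅕ (D(T) = 1/5 = ⅕)
X = 6
N(c) = 6 + c (N(c) = c + 6 = 6 + c)
a(u) = 6/5 + 6*u (a(u) = 6*(u + ⅕) = 6*(⅕ + u) = 6/5 + 6*u)
√(a(N(6 + 5)) - 21495) = √((6/5 + 6*(6 + (6 + 5))) - 21495) = √((6/5 + 6*(6 + 11)) - 21495) = √((6/5 + 6*17) - 21495) = √((6/5 + 102) - 21495) = √(516/5 - 21495) = √(-106959/5) = I*√534795/5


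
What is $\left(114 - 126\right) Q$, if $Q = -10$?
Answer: $120$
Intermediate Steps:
$\left(114 - 126\right) Q = \left(114 - 126\right) \left(-10\right) = \left(-12\right) \left(-10\right) = 120$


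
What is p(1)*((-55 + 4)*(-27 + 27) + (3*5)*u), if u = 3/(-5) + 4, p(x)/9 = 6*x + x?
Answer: 3213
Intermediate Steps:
p(x) = 63*x (p(x) = 9*(6*x + x) = 9*(7*x) = 63*x)
u = 17/5 (u = 3*(-1/5) + 4 = -3/5 + 4 = 17/5 ≈ 3.4000)
p(1)*((-55 + 4)*(-27 + 27) + (3*5)*u) = (63*1)*((-55 + 4)*(-27 + 27) + (3*5)*(17/5)) = 63*(-51*0 + 15*(17/5)) = 63*(0 + 51) = 63*51 = 3213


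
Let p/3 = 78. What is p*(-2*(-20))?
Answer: 9360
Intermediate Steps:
p = 234 (p = 3*78 = 234)
p*(-2*(-20)) = 234*(-2*(-20)) = 234*40 = 9360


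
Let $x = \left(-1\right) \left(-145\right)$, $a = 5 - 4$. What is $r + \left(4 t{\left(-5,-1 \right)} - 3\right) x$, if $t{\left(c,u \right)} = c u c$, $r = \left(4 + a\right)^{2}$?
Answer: $-14910$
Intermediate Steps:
$a = 1$ ($a = 5 - 4 = 1$)
$r = 25$ ($r = \left(4 + 1\right)^{2} = 5^{2} = 25$)
$t{\left(c,u \right)} = u c^{2}$
$x = 145$
$r + \left(4 t{\left(-5,-1 \right)} - 3\right) x = 25 + \left(4 \left(- \left(-5\right)^{2}\right) - 3\right) 145 = 25 + \left(4 \left(\left(-1\right) 25\right) - 3\right) 145 = 25 + \left(4 \left(-25\right) - 3\right) 145 = 25 + \left(-100 - 3\right) 145 = 25 - 14935 = -14910$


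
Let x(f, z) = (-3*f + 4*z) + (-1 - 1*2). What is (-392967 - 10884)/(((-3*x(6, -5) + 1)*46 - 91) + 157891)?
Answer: -403851/163504 ≈ -2.4700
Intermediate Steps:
x(f, z) = -3 - 3*f + 4*z (x(f, z) = (-3*f + 4*z) + (-1 - 2) = (-3*f + 4*z) - 3 = -3 - 3*f + 4*z)
(-392967 - 10884)/(((-3*x(6, -5) + 1)*46 - 91) + 157891) = (-392967 - 10884)/(((-3*(-3 - 3*6 + 4*(-5)) + 1)*46 - 91) + 157891) = -403851/(((-3*(-3 - 18 - 20) + 1)*46 - 91) + 157891) = -403851/(((-3*(-41) + 1)*46 - 91) + 157891) = -403851/(((123 + 1)*46 - 91) + 157891) = -403851/((124*46 - 91) + 157891) = -403851/((5704 - 91) + 157891) = -403851/(5613 + 157891) = -403851/163504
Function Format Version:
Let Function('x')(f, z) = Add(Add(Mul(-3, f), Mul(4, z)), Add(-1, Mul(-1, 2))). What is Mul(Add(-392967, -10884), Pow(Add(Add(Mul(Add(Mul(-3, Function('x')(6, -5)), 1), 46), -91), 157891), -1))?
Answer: Rational(-403851, 163504) ≈ -2.4700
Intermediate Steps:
Function('x')(f, z) = Add(-3, Mul(-3, f), Mul(4, z)) (Function('x')(f, z) = Add(Add(Mul(-3, f), Mul(4, z)), Add(-1, -2)) = Add(Add(Mul(-3, f), Mul(4, z)), -3) = Add(-3, Mul(-3, f), Mul(4, z)))
Mul(Add(-392967, -10884), Pow(Add(Add(Mul(Add(Mul(-3, Function('x')(6, -5)), 1), 46), -91), 157891), -1)) = Mul(Add(-392967, -10884), Pow(Add(Add(Mul(Add(Mul(-3, Add(-3, Mul(-3, 6), Mul(4, -5))), 1), 46), -91), 157891), -1)) = Mul(-403851, Pow(Add(Add(Mul(Add(Mul(-3, Add(-3, -18, -20)), 1), 46), -91), 157891), -1)) = Mul(-403851, Pow(Add(Add(Mul(Add(Mul(-3, -41), 1), 46), -91), 157891), -1)) = Mul(-403851, Pow(Add(Add(Mul(Add(123, 1), 46), -91), 157891), -1)) = Mul(-403851, Pow(Add(Add(Mul(124, 46), -91), 157891), -1)) = Mul(-403851, Pow(Add(Add(5704, -91), 157891), -1)) = Mul(-403851, Pow(Add(5613, 157891), -1)) = Mul(-403851, Pow(163504, -1)) = Mul(-403851, Rational(1, 163504)) = Rational(-403851, 163504)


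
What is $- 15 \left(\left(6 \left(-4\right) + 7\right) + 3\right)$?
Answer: $210$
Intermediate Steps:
$- 15 \left(\left(6 \left(-4\right) + 7\right) + 3\right) = - 15 \left(\left(-24 + 7\right) + 3\right) = - 15 \left(-17 + 3\right) = \left(-15\right) \left(-14\right) = 210$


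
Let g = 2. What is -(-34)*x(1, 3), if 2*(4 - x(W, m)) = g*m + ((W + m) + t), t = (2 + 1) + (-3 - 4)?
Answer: 34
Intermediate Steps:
t = -4 (t = 3 - 7 = -4)
x(W, m) = 6 - 3*m/2 - W/2 (x(W, m) = 4 - (2*m + ((W + m) - 4))/2 = 4 - (2*m + (-4 + W + m))/2 = 4 - (-4 + W + 3*m)/2 = 4 + (2 - 3*m/2 - W/2) = 6 - 3*m/2 - W/2)
-(-34)*x(1, 3) = -(-34)*(6 - 3/2*3 - 1/2*1) = -(-34)*(6 - 9/2 - 1/2) = -(-34) = -2*(-17) = 34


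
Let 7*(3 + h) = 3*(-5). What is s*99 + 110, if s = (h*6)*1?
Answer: -20614/7 ≈ -2944.9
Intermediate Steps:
h = -36/7 (h = -3 + (3*(-5))/7 = -3 + (⅐)*(-15) = -3 - 15/7 = -36/7 ≈ -5.1429)
s = -216/7 (s = -36/7*6*1 = -216/7*1 = -216/7 ≈ -30.857)
s*99 + 110 = -216/7*99 + 110 = -21384/7 + 110 = -20614/7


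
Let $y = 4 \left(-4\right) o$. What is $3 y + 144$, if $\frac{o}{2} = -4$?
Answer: $528$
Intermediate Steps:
$o = -8$ ($o = 2 \left(-4\right) = -8$)
$y = 128$ ($y = 4 \left(-4\right) \left(-8\right) = \left(-16\right) \left(-8\right) = 128$)
$3 y + 144 = 3 \cdot 128 + 144 = 384 + 144 = 528$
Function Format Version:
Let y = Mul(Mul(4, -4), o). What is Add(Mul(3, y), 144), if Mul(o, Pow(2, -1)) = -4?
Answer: 528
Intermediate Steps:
o = -8 (o = Mul(2, -4) = -8)
y = 128 (y = Mul(Mul(4, -4), -8) = Mul(-16, -8) = 128)
Add(Mul(3, y), 144) = Add(Mul(3, 128), 144) = Add(384, 144) = 528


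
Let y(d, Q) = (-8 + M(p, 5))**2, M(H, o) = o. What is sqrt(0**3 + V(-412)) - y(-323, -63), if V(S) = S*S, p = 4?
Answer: 403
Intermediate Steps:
V(S) = S**2
y(d, Q) = 9 (y(d, Q) = (-8 + 5)**2 = (-3)**2 = 9)
sqrt(0**3 + V(-412)) - y(-323, -63) = sqrt(0**3 + (-412)**2) - 1*9 = sqrt(0 + 169744) - 9 = sqrt(169744) - 9 = 412 - 9 = 403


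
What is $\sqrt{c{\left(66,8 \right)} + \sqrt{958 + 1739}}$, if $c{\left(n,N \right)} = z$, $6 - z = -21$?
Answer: $\sqrt{27 + \sqrt{2697}} \approx 8.8844$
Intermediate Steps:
$z = 27$ ($z = 6 - -21 = 6 + 21 = 27$)
$c{\left(n,N \right)} = 27$
$\sqrt{c{\left(66,8 \right)} + \sqrt{958 + 1739}} = \sqrt{27 + \sqrt{958 + 1739}} = \sqrt{27 + \sqrt{2697}}$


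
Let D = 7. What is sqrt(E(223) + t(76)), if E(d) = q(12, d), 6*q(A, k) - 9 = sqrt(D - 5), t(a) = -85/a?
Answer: sqrt(4959 + 2166*sqrt(2))/114 ≈ 0.78567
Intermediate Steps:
q(A, k) = 3/2 + sqrt(2)/6 (q(A, k) = 3/2 + sqrt(7 - 5)/6 = 3/2 + sqrt(2)/6)
E(d) = 3/2 + sqrt(2)/6
sqrt(E(223) + t(76)) = sqrt((3/2 + sqrt(2)/6) - 85/76) = sqrt(29/76 + sqrt(2)/6)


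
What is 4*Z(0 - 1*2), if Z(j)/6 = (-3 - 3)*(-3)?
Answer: 432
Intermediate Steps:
Z(j) = 108 (Z(j) = 6*((-3 - 3)*(-3)) = 6*(-6*(-3)) = 6*18 = 108)
4*Z(0 - 1*2) = 4*108 = 432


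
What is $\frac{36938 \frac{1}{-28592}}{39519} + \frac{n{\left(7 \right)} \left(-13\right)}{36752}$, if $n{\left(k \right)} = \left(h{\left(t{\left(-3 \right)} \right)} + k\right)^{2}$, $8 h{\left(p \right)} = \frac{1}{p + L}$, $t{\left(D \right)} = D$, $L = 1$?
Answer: $- \frac{11333210544385}{664433379495936} \approx -0.017057$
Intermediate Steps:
$h{\left(p \right)} = \frac{1}{8 \left(1 + p\right)}$ ($h{\left(p \right)} = \frac{1}{8 \left(p + 1\right)} = \frac{1}{8 \left(1 + p\right)}$)
$n{\left(k \right)} = \left(- \frac{1}{16} + k\right)^{2}$ ($n{\left(k \right)} = \left(\frac{1}{8 \left(1 - 3\right)} + k\right)^{2} = \left(\frac{1}{8 \left(-2\right)} + k\right)^{2} = \left(\frac{1}{8} \left(- \frac{1}{2}\right) + k\right)^{2} = \left(- \frac{1}{16} + k\right)^{2}$)
$\frac{36938 \frac{1}{-28592}}{39519} + \frac{n{\left(7 \right)} \left(-13\right)}{36752} = \frac{36938 \frac{1}{-28592}}{39519} + \frac{\frac{\left(-1 + 16 \cdot 7\right)^{2}}{256} \left(-13\right)}{36752} = 36938 \left(- \frac{1}{28592}\right) \frac{1}{39519} + \frac{\left(-1 + 112\right)^{2}}{256} \left(-13\right) \frac{1}{36752} = \left(- \frac{18469}{14296}\right) \frac{1}{39519} + \frac{111^{2}}{256} \left(-13\right) \frac{1}{36752} = - \frac{18469}{564963624} + \frac{1}{256} \cdot 12321 \left(-13\right) \frac{1}{36752} = - \frac{18469}{564963624} + \frac{12321}{256} \left(-13\right) \frac{1}{36752} = - \frac{18469}{564963624} - \frac{160173}{9408512} = - \frac{11333210544385}{664433379495936}$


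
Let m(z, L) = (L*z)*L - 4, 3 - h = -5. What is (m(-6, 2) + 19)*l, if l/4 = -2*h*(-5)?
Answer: -2880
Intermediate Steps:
h = 8 (h = 3 - 1*(-5) = 3 + 5 = 8)
m(z, L) = -4 + z*L² (m(z, L) = z*L² - 4 = -4 + z*L²)
l = 320 (l = 4*(-2*8*(-5)) = 4*(-16*(-5)) = 4*80 = 320)
(m(-6, 2) + 19)*l = ((-4 - 6*2²) + 19)*320 = ((-4 - 6*4) + 19)*320 = ((-4 - 24) + 19)*320 = (-28 + 19)*320 = -9*320 = -2880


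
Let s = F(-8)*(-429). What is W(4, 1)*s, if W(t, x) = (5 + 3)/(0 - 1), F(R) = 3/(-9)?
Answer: -1144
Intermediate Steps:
F(R) = -⅓ (F(R) = 3*(-⅑) = -⅓)
W(t, x) = -8 (W(t, x) = 8/(-1) = 8*(-1) = -8)
s = 143 (s = -⅓*(-429) = 143)
W(4, 1)*s = -8*143 = -1144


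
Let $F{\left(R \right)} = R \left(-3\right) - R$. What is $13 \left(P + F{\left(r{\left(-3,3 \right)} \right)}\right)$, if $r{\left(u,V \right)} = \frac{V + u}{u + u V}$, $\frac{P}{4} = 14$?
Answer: $728$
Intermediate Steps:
$P = 56$ ($P = 4 \cdot 14 = 56$)
$r{\left(u,V \right)} = \frac{V + u}{u + V u}$
$F{\left(R \right)} = - 4 R$ ($F{\left(R \right)} = - 3 R - R = - 4 R$)
$13 \left(P + F{\left(r{\left(-3,3 \right)} \right)}\right) = 13 \left(56 - 4 \frac{3 - 3}{\left(-3\right) \left(1 + 3\right)}\right) = 13 \left(56 - 4 \left(\left(- \frac{1}{3}\right) \frac{1}{4} \cdot 0\right)\right) = 13 \left(56 - 0\right) = 13 \left(56 + 0\right) = 13 \cdot 56 = 728$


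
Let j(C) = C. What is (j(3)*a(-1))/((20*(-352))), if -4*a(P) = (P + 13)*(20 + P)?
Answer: 171/7040 ≈ 0.024290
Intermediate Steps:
a(P) = -(13 + P)*(20 + P)/4 (a(P) = -(P + 13)*(20 + P)/4 = -(13 + P)*(20 + P)/4)
(j(3)*a(-1))/((20*(-352))) = (3*(-65 - 33/4*(-1) - ¼*(-1)²))/((20*(-352))) = (3*(-65 + 33/4 - ¼*1))/(-7040) = (3*(-65 + 33/4 - ¼))*(-1/7040) = (3*(-57))*(-1/7040) = -171*(-1/7040) = 171/7040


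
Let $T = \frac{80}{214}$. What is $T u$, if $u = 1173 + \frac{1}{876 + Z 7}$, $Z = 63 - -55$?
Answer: $\frac{39928940}{91057} \approx 438.5$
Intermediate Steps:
$Z = 118$ ($Z = 63 + 55 = 118$)
$T = \frac{40}{107}$ ($T = 80 \cdot \frac{1}{214} = \frac{40}{107} \approx 0.37383$)
$u = \frac{1996447}{1702}$ ($u = 1173 + \frac{1}{876 + 118 \cdot 7} = 1173 + \frac{1}{876 + 826} = 1173 + \frac{1}{1702} = \frac{1996447}{1702} \approx 1173.0$)
$T u = \frac{40}{107} \cdot \frac{1996447}{1702} = \frac{39928940}{91057}$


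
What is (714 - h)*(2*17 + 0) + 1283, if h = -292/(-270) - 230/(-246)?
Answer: 141089591/5535 ≈ 25490.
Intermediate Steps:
h = 11161/5535 (h = -292*(-1/270) - 230*(-1/246) = 146/135 + 115/123 = 11161/5535 ≈ 2.0164)
(714 - h)*(2*17 + 0) + 1283 = (714 - 1*11161/5535)*(2*17 + 0) + 1283 = (714 - 11161/5535)*(34 + 0) + 1283 = (3940829/5535)*34 + 1283 = 133988186/5535 + 1283 = 141089591/5535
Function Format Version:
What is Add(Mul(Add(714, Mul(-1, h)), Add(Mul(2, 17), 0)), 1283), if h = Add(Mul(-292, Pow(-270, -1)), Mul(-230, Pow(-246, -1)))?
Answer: Rational(141089591, 5535) ≈ 25490.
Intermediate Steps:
h = Rational(11161, 5535) (h = Add(Mul(-292, Rational(-1, 270)), Mul(-230, Rational(-1, 246))) = Add(Rational(146, 135), Rational(115, 123)) = Rational(11161, 5535) ≈ 2.0164)
Add(Mul(Add(714, Mul(-1, h)), Add(Mul(2, 17), 0)), 1283) = Add(Mul(Add(714, Mul(-1, Rational(11161, 5535))), Add(Mul(2, 17), 0)), 1283) = Add(Mul(Add(714, Rational(-11161, 5535)), Add(34, 0)), 1283) = Add(Mul(Rational(3940829, 5535), 34), 1283) = Add(Rational(133988186, 5535), 1283) = Rational(141089591, 5535)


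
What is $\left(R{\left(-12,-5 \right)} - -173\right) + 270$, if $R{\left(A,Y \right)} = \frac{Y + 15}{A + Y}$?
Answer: $\frac{7521}{17} \approx 442.41$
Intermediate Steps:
$R{\left(A,Y \right)} = \frac{15 + Y}{A + Y}$
$\left(R{\left(-12,-5 \right)} - -173\right) + 270 = \left(\frac{15 - 5}{-12 - 5} - -173\right) + 270 = \left(\frac{1}{-17} \cdot 10 + 173\right) + 270 = \left(\left(- \frac{1}{17}\right) 10 + 173\right) + 270 = \left(- \frac{10}{17} + 173\right) + 270 = \frac{2931}{17} + 270 = \frac{7521}{17}$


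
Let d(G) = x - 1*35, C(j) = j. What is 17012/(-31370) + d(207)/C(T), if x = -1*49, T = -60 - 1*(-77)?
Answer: -1462142/266645 ≈ -5.4835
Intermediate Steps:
T = 17 (T = -60 + 77 = 17)
x = -49
d(G) = -84 (d(G) = -49 - 1*35 = -49 - 35 = -84)
17012/(-31370) + d(207)/C(T) = 17012/(-31370) - 84/17 = 17012*(-1/31370) - 84*1/17 = -8506/15685 - 84/17 = -1462142/266645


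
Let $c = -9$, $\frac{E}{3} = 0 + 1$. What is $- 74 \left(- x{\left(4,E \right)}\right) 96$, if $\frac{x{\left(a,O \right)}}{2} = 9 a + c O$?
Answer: $127872$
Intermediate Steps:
$E = 3$ ($E = 3 \left(0 + 1\right) = 3 \cdot 1 = 3$)
$x{\left(a,O \right)} = - 18 O + 18 a$ ($x{\left(a,O \right)} = 2 \left(9 a - 9 O\right) = 2 \left(- 9 O + 9 a\right) = - 18 O + 18 a$)
$- 74 \left(- x{\left(4,E \right)}\right) 96 = - 74 \left(- (\left(-18\right) 3 + 18 \cdot 4)\right) 96 = - 74 \left(- (-54 + 72)\right) 96 = - 74 \left(\left(-1\right) 18\right) 96 = \left(-74\right) \left(-18\right) 96 = 1332 \cdot 96 = 127872$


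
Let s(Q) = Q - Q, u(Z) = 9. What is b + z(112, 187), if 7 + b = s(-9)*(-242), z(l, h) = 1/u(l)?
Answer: -62/9 ≈ -6.8889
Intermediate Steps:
s(Q) = 0
z(l, h) = 1/9
b = -7 (b = -7 + 0*(-242) = -7 + 0 = -7)
b + z(112, 187) = -7 + 1/9 = -62/9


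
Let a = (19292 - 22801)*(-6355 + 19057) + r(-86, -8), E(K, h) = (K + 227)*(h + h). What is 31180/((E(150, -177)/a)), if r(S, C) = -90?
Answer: 231622750240/22243 ≈ 1.0413e+7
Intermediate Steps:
E(K, h) = 2*h*(227 + K) (E(K, h) = (227 + K)*(2*h) = 2*h*(227 + K))
a = -44571408 (a = (19292 - 22801)*(-6355 + 19057) - 90 = -3509*12702 - 90 = -44571318 - 90 = -44571408)
31180/((E(150, -177)/a)) = 31180/(((2*(-177)*(227 + 150))/(-44571408))) = 31180/(((2*(-177)*377)*(-1/44571408))) = 31180/((-133458*(-1/44571408))) = 31180/(22243/7428568) = 31180*(7428568/22243) = 231622750240/22243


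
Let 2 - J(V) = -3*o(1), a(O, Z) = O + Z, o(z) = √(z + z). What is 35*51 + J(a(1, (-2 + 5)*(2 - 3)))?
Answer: 1787 + 3*√2 ≈ 1791.2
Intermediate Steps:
o(z) = √2*√z (o(z) = √(2*z) = √2*√z)
J(V) = 2 + 3*√2 (J(V) = 2 - (-3)*√2*√1 = 2 - (-3)*√2*1 = 2 - (-3)*√2 = 2 + 3*√2)
35*51 + J(a(1, (-2 + 5)*(2 - 3))) = 35*51 + (2 + 3*√2) = 1785 + (2 + 3*√2) = 1787 + 3*√2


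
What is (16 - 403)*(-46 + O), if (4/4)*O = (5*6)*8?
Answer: -75078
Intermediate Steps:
O = 240 (O = (5*6)*8 = 30*8 = 240)
(16 - 403)*(-46 + O) = (16 - 403)*(-46 + 240) = -387*194 = -75078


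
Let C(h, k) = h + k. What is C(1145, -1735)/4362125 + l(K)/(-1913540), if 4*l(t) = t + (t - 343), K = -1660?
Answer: 458500379/1335536107600 ≈ 0.00034331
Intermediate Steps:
l(t) = -343/4 + t/2 (l(t) = (t + (t - 343))/4 = (t + (-343 + t))/4 = (-343 + 2*t)/4 = -343/4 + t/2)
C(1145, -1735)/4362125 + l(K)/(-1913540) = (1145 - 1735)/4362125 + (-343/4 + (1/2)*(-1660))/(-1913540) = -590*1/4362125 + (-343/4 - 830)*(-1/1913540) = -118/872425 - 3663/4*(-1/1913540) = -118/872425 + 3663/7654160 = 458500379/1335536107600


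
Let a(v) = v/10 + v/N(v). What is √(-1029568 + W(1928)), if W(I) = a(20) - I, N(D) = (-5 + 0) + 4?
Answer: I*√1031514 ≈ 1015.6*I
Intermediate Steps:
N(D) = -1 (N(D) = -5 + 4 = -1)
a(v) = -9*v/10 (a(v) = v/10 + v/(-1) = v*(⅒) + v*(-1) = v/10 - v = -9*v/10)
W(I) = -18 - I (W(I) = -9/10*20 - I = -18 - I)
√(-1029568 + W(1928)) = √(-1029568 + (-18 - 1*1928)) = √(-1029568 + (-18 - 1928)) = √(-1029568 - 1946) = √(-1031514) = I*√1031514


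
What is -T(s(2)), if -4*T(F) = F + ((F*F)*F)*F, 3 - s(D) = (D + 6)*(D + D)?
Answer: 176813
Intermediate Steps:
s(D) = 3 - 2*D*(6 + D) (s(D) = 3 - (D + 6)*(D + D) = 3 - (6 + D)*2*D = 3 - 2*D*(6 + D))
T(F) = -F/4 - F**4/4 (T(F) = -(F + ((F*F)*F)*F)/4 = -(F + (F**2*F)*F)/4 = -(F + F**3*F)/4 = -(F + F**4)/4 = -F/4 - F**4/4)
-T(s(2)) = -(-1)*(3 - 12*2 - 2*2**2)*(1 + (3 - 12*2 - 2*2**2)**3)/4 = -(-1)*(3 - 24 - 2*4)*(1 + (3 - 24 - 2*4)**3)/4 = -(-1)*(3 - 24 - 8)*(1 + (3 - 24 - 8)**3)/4 = -(-1)*(-29)*(1 + (-29)**3)/4 = -(-1)*(-29)*(1 - 24389)/4 = -(-1)*(-29)*(-24388)/4 = -1*(-176813) = 176813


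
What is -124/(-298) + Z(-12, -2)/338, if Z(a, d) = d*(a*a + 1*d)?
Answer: -10680/25181 ≈ -0.42413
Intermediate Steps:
Z(a, d) = d*(d + a²) (Z(a, d) = d*(a² + d) = d*(d + a²))
-124/(-298) + Z(-12, -2)/338 = -124/(-298) - 2*(-2 + (-12)²)/338 = -124*(-1/298) - 2*(-2 + 144)*(1/338) = 62/149 - 2*142*(1/338) = 62/149 - 284*1/338 = 62/149 - 142/169 = -10680/25181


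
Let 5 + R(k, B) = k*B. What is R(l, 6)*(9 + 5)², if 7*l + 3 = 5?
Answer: -644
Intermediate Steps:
l = 2/7 (l = -3/7 + (⅐)*5 = -3/7 + 5/7 = 2/7 ≈ 0.28571)
R(k, B) = -5 + B*k (R(k, B) = -5 + k*B = -5 + B*k)
R(l, 6)*(9 + 5)² = (-5 + 6*(2/7))*(9 + 5)² = (-5 + 12/7)*14² = -23/7*196 = -644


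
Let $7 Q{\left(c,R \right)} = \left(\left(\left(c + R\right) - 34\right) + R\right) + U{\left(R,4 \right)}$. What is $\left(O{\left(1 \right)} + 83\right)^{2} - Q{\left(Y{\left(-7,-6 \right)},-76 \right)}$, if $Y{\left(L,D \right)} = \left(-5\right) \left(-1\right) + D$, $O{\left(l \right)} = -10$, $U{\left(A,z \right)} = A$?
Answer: $\frac{37566}{7} \approx 5366.6$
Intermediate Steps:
$Y{\left(L,D \right)} = 5 + D$
$Q{\left(c,R \right)} = - \frac{34}{7} + \frac{c}{7} + \frac{3 R}{7}$ ($Q{\left(c,R \right)} = \frac{\left(\left(\left(c + R\right) - 34\right) + R\right) + R}{7} = \frac{\left(\left(\left(R + c\right) - 34\right) + R\right) + R}{7} = \frac{\left(\left(-34 + R + c\right) + R\right) + R}{7} = \frac{\left(-34 + c + 2 R\right) + R}{7} = \frac{-34 + c + 3 R}{7} = - \frac{34}{7} + \frac{c}{7} + \frac{3 R}{7}$)
$\left(O{\left(1 \right)} + 83\right)^{2} - Q{\left(Y{\left(-7,-6 \right)},-76 \right)} = \left(-10 + 83\right)^{2} - \left(- \frac{34}{7} + \frac{5 - 6}{7} + \frac{3}{7} \left(-76\right)\right) = 73^{2} - \left(- \frac{34}{7} + \frac{1}{7} \left(-1\right) - \frac{228}{7}\right) = 5329 - \left(- \frac{34}{7} - \frac{1}{7} - \frac{228}{7}\right) = 5329 - - \frac{263}{7} = 5329 + \frac{263}{7} = \frac{37566}{7}$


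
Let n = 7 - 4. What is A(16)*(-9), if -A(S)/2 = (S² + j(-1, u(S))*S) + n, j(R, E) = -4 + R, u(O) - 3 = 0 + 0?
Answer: 3222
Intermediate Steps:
u(O) = 3 (u(O) = 3 + (0 + 0) = 3 + 0 = 3)
n = 3
A(S) = -6 - 2*S² + 10*S (A(S) = -2*((S² + (-4 - 1)*S) + 3) = -2*((S² - 5*S) + 3) = -2*(3 + S² - 5*S) = -6 - 2*S² + 10*S)
A(16)*(-9) = (-6 - 2*16² + 10*16)*(-9) = (-6 - 2*256 + 160)*(-9) = (-6 - 512 + 160)*(-9) = -358*(-9) = 3222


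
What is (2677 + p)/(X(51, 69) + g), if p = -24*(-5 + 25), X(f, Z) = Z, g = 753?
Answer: 2197/822 ≈ 2.6727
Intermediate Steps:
p = -480 (p = -24*20 = -480)
(2677 + p)/(X(51, 69) + g) = (2677 - 480)/(69 + 753) = 2197/822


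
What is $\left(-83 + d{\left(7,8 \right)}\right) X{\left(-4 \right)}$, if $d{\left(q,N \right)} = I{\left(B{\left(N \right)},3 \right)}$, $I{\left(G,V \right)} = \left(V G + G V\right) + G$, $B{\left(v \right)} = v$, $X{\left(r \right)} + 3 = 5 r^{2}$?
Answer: $-2079$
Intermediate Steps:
$X{\left(r \right)} = -3 + 5 r^{2}$
$I{\left(G,V \right)} = G + 2 G V$ ($I{\left(G,V \right)} = \left(G V + G V\right) + G = 2 G V + G = G + 2 G V$)
$d{\left(q,N \right)} = 7 N$ ($d{\left(q,N \right)} = N \left(1 + 2 \cdot 3\right) = N \left(1 + 6\right) = N 7 = 7 N$)
$\left(-83 + d{\left(7,8 \right)}\right) X{\left(-4 \right)} = \left(-83 + 7 \cdot 8\right) \left(-3 + 5 \left(-4\right)^{2}\right) = \left(-83 + 56\right) \left(-3 + 5 \cdot 16\right) = - 27 \left(-3 + 80\right) = \left(-27\right) 77 = -2079$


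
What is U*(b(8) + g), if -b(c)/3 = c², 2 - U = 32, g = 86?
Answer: 3180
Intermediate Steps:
U = -30 (U = 2 - 1*32 = 2 - 32 = -30)
b(c) = -3*c²
U*(b(8) + g) = -30*(-3*8² + 86) = -30*(-3*64 + 86) = -30*(-192 + 86) = -30*(-106) = 3180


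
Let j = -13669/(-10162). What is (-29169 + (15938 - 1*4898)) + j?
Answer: -184213229/10162 ≈ -18128.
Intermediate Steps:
j = 13669/10162 (j = -13669*(-1/10162) = 13669/10162 ≈ 1.3451)
(-29169 + (15938 - 1*4898)) + j = (-29169 + (15938 - 1*4898)) + 13669/10162 = (-29169 + (15938 - 4898)) + 13669/10162 = (-29169 + 11040) + 13669/10162 = -18129 + 13669/10162 = -184213229/10162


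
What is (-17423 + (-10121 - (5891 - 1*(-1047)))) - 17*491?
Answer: -42829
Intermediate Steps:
(-17423 + (-10121 - (5891 - 1*(-1047)))) - 17*491 = (-17423 + (-10121 - (5891 + 1047))) - 8347 = (-17423 + (-10121 - 1*6938)) - 8347 = (-17423 + (-10121 - 6938)) - 8347 = (-17423 - 17059) - 8347 = -34482 - 8347 = -42829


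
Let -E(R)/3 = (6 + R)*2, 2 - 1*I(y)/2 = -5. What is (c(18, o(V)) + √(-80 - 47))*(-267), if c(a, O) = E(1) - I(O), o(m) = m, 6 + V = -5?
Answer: 14952 - 267*I*√127 ≈ 14952.0 - 3008.9*I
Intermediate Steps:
V = -11 (V = -6 - 5 = -11)
I(y) = 14 (I(y) = 4 - 2*(-5) = 4 + 10 = 14)
E(R) = -36 - 6*R (E(R) = -3*(6 + R)*2 = -3*(12 + 2*R) = -36 - 6*R)
c(a, O) = -56 (c(a, O) = (-36 - 6*1) - 1*14 = (-36 - 6) - 14 = -42 - 14 = -56)
(c(18, o(V)) + √(-80 - 47))*(-267) = (-56 + √(-80 - 47))*(-267) = (-56 + √(-127))*(-267) = (-56 + I*√127)*(-267) = 14952 - 267*I*√127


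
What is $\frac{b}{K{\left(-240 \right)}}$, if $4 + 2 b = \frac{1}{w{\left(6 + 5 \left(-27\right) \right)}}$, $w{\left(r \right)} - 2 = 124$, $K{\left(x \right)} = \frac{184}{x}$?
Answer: $\frac{2515}{966} \approx 2.6035$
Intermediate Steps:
$w{\left(r \right)} = 126$ ($w{\left(r \right)} = 2 + 124 = 126$)
$b = - \frac{503}{252}$ ($b = -2 + \frac{1}{2 \cdot 126} = -2 + \frac{1}{2} \cdot \frac{1}{126} = -2 + \frac{1}{252} = - \frac{503}{252} \approx -1.996$)
$\frac{b}{K{\left(-240 \right)}} = - \frac{503}{252 \frac{184}{-240}} = - \frac{503}{252 \cdot 184 \left(- \frac{1}{240}\right)} = - \frac{503}{252 \left(- \frac{23}{30}\right)} = \left(- \frac{503}{252}\right) \left(- \frac{30}{23}\right) = \frac{2515}{966}$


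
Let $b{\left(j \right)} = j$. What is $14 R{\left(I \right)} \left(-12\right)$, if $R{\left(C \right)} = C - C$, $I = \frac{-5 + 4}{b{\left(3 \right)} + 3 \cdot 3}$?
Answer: $0$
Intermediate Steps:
$I = - \frac{1}{12}$ ($I = \frac{-5 + 4}{3 + 3 \cdot 3} = - \frac{1}{3 + 9} = - \frac{1}{12} \approx -0.083333$)
$R{\left(C \right)} = 0$
$14 R{\left(I \right)} \left(-12\right) = 14 \cdot 0 \left(-12\right) = 0 \left(-12\right) = 0$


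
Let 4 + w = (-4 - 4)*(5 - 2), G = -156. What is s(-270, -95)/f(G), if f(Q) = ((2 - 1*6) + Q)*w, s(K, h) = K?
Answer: -27/448 ≈ -0.060268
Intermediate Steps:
w = -28 (w = -4 + (-4 - 4)*(5 - 2) = -4 - 8*3 = -4 - 24 = -28)
f(Q) = 112 - 28*Q (f(Q) = ((2 - 1*6) + Q)*(-28) = ((2 - 6) + Q)*(-28) = (-4 + Q)*(-28) = 112 - 28*Q)
s(-270, -95)/f(G) = -270/(112 - 28*(-156)) = -270/(112 + 4368) = -270/4480 = -270*1/4480 = -27/448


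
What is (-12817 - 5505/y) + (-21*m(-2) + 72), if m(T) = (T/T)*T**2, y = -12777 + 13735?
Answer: -12295687/958 ≈ -12835.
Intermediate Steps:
y = 958
m(T) = T**2 (m(T) = 1*T**2 = T**2)
(-12817 - 5505/y) + (-21*m(-2) + 72) = (-12817 - 5505/958) + (-21*(-2)**2 + 72) = (-12817 - 5505*1/958) + (-21*4 + 72) = (-12817 - 5505/958) + (-84 + 72) = -12284191/958 - 12 = -12295687/958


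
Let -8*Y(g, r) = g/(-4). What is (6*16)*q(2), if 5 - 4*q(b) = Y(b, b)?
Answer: 237/2 ≈ 118.50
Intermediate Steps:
Y(g, r) = g/32 (Y(g, r) = -g/(8*(-4)) = -g*(-1)/(8*4) = -(-1)*g/32 = g/32)
q(b) = 5/4 - b/128
(6*16)*q(2) = (6*16)*(5/4 - 1/128*2) = 96*(5/4 - 1/64) = 96*(79/64) = 237/2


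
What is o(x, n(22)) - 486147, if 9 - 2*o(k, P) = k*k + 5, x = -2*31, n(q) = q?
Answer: -488067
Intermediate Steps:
x = -62
o(k, P) = 2 - k²/2 (o(k, P) = 9/2 - (k*k + 5)/2 = 9/2 - (k² + 5)/2 = 9/2 - (5 + k²)/2 = 9/2 + (-5/2 - k²/2) = 2 - k²/2)
o(x, n(22)) - 486147 = (2 - ½*(-62)²) - 486147 = (2 - ½*3844) - 486147 = (2 - 1922) - 486147 = -1920 - 486147 = -488067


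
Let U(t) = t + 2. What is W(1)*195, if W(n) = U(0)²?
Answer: 780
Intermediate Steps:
U(t) = 2 + t
W(n) = 4 (W(n) = (2 + 0)² = 2² = 4)
W(1)*195 = 4*195 = 780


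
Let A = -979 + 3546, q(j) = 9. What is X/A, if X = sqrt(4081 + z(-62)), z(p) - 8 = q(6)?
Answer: sqrt(4098)/2567 ≈ 0.024938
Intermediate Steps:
z(p) = 17 (z(p) = 8 + 9 = 17)
A = 2567
X = sqrt(4098) (X = sqrt(4081 + 17) = sqrt(4098) ≈ 64.016)
X/A = sqrt(4098)/2567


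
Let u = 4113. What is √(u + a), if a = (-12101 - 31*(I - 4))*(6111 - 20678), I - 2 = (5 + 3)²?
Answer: √204277154 ≈ 14293.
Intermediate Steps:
I = 66 (I = 2 + (5 + 3)² = 2 + 8² = 2 + 64 = 66)
a = 204273041 (a = (-12101 - 31*(66 - 4))*(6111 - 20678) = (-12101 - 31*62)*(-14567) = (-12101 - 1922)*(-14567) = -14023*(-14567) = 204273041)
√(u + a) = √(4113 + 204273041) = √204277154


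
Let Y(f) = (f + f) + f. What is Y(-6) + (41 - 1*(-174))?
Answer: 197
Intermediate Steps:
Y(f) = 3*f (Y(f) = 2*f + f = 3*f)
Y(-6) + (41 - 1*(-174)) = 3*(-6) + (41 - 1*(-174)) = -18 + (41 + 174) = -18 + 215 = 197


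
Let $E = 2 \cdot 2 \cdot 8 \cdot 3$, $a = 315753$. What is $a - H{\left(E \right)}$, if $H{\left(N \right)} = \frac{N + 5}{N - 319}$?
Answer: $\frac{70413020}{223} \approx 3.1575 \cdot 10^{5}$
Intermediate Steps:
$E = 96$ ($E = 4 \cdot 8 \cdot 3 = 32 \cdot 3 = 96$)
$H{\left(N \right)} = \frac{5 + N}{-319 + N}$
$a - H{\left(E \right)} = 315753 - \frac{5 + 96}{-319 + 96} = 315753 - \frac{1}{-223} \cdot 101 = 315753 - \left(- \frac{1}{223}\right) 101 = 315753 - - \frac{101}{223} = 315753 + \frac{101}{223} = \frac{70413020}{223}$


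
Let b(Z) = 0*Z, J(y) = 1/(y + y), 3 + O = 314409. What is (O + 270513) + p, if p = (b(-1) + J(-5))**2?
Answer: 58491901/100 ≈ 5.8492e+5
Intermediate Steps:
O = 314406 (O = -3 + 314409 = 314406)
J(y) = 1/(2*y)
b(Z) = 0
p = 1/100 (p = (0 + (1/2)/(-5))**2 = (0 + (1/2)*(-1/5))**2 = (0 - 1/10)**2 = (-1/10)**2 = 1/100 ≈ 0.010000)
(O + 270513) + p = (314406 + 270513) + 1/100 = 584919 + 1/100 = 58491901/100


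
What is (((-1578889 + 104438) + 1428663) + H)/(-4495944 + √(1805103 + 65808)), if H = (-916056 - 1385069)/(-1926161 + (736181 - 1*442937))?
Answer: 112047470476759208/11002328352043088775 + 74765702471*√207879/11002328352043088775 ≈ 0.010187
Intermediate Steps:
H = 2301125/1632917 (H = -2301125/(-1926161 + (736181 - 442937)) = -2301125/(-1926161 + 293244) = -2301125/(-1632917) = -2301125*(-1/1632917) = 2301125/1632917 ≈ 1.4092)
(((-1578889 + 104438) + 1428663) + H)/(-4495944 + √(1805103 + 65808)) = (((-1578889 + 104438) + 1428663) + 2301125/1632917)/(-4495944 + √(1805103 + 65808)) = ((-1474451 + 1428663) + 2301125/1632917)/(-4495944 + √1870911) = (-45788 + 2301125/1632917)/(-4495944 + 3*√207879) = -74765702471/(1632917*(-4495944 + 3*√207879))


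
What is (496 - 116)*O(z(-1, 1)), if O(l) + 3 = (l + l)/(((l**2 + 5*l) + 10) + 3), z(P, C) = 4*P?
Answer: -13300/9 ≈ -1477.8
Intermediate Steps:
O(l) = -3 + 2*l/(13 + l**2 + 5*l) (O(l) = -3 + (l + l)/(((l**2 + 5*l) + 10) + 3) = -3 + (2*l)/((10 + l**2 + 5*l) + 3) = -3 + (2*l)/(13 + l**2 + 5*l) = -3 + 2*l/(13 + l**2 + 5*l))
(496 - 116)*O(z(-1, 1)) = (496 - 116)*((-39 - 52*(-1) - 3*(4*(-1))**2)/(13 + (4*(-1))**2 + 5*(4*(-1)))) = 380*((-39 - 13*(-4) - 3*(-4)**2)/(13 + (-4)**2 + 5*(-4))) = 380*((-39 + 52 - 3*16)/(13 + 16 - 20)) = 380*((-39 + 52 - 48)/9) = 380*((1/9)*(-35)) = 380*(-35/9) = -13300/9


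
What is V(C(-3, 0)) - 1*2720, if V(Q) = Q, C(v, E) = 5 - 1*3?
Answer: -2718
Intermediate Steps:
C(v, E) = 2 (C(v, E) = 5 - 3 = 2)
V(C(-3, 0)) - 1*2720 = 2 - 1*2720 = 2 - 2720 = -2718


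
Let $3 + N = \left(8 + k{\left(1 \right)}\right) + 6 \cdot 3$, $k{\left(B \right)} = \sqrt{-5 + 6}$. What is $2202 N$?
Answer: $52848$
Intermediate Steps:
$k{\left(B \right)} = 1$ ($k{\left(B \right)} = \sqrt{1} = 1$)
$N = 24$ ($N = -3 + \left(\left(8 + 1\right) + 6 \cdot 3\right) = -3 + \left(9 + 18\right) = -3 + 27 = 24$)
$2202 N = 2202 \cdot 24 = 52848$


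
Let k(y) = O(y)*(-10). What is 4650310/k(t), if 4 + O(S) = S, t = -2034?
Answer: 465031/2038 ≈ 228.18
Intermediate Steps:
O(S) = -4 + S
k(y) = 40 - 10*y (k(y) = (-4 + y)*(-10) = 40 - 10*y)
4650310/k(t) = 4650310/(40 - 10*(-2034)) = 4650310/(40 + 20340) = 4650310/20380 = 4650310*(1/20380) = 465031/2038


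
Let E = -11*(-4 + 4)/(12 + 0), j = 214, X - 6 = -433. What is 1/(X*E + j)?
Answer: 1/214 ≈ 0.0046729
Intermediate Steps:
X = -427 (X = 6 - 433 = -427)
E = 0 (E = -0/12 = -11*0 = 0)
1/(X*E + j) = 1/(-427*0 + 214) = 1/(0 + 214) = 1/214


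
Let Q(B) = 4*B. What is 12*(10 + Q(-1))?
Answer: 72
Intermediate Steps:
12*(10 + Q(-1)) = 12*(10 + 4*(-1)) = 12*(10 - 4) = 12*6 = 72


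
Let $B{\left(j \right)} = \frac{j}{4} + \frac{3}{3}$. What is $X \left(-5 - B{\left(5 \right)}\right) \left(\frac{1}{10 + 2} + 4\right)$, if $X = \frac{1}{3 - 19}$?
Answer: $\frac{1421}{768} \approx 1.8503$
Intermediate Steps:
$X = - \frac{1}{16}$ ($X = \frac{1}{-16} = - \frac{1}{16} \approx -0.0625$)
$B{\left(j \right)} = 1 + \frac{j}{4}$ ($B{\left(j \right)} = j \frac{1}{4} + 3 \cdot \frac{1}{3} = \frac{j}{4} + 1 = 1 + \frac{j}{4}$)
$X \left(-5 - B{\left(5 \right)}\right) \left(\frac{1}{10 + 2} + 4\right) = - \frac{-5 - \left(1 + \frac{1}{4} \cdot 5\right)}{16} \left(\frac{1}{10 + 2} + 4\right) = - \frac{-5 - \left(1 + \frac{5}{4}\right)}{16} \left(\frac{1}{12} + 4\right) = - \frac{-5 - \frac{9}{4}}{16} \left(\frac{1}{12} + 4\right) = - \frac{-5 - \frac{9}{4}}{16} \cdot \frac{49}{12} = \left(- \frac{1}{16}\right) \left(- \frac{29}{4}\right) \frac{49}{12} = \frac{29}{64} \cdot \frac{49}{12} = \frac{1421}{768}$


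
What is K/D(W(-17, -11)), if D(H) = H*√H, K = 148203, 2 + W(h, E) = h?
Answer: 148203*I*√19/361 ≈ 1789.5*I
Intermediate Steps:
W(h, E) = -2 + h
D(H) = H^(3/2)
K/D(W(-17, -11)) = 148203/((-2 - 17)^(3/2)) = 148203/((-19)^(3/2)) = 148203/((-19*I*√19)) = 148203*(I*√19/361) = 148203*I*√19/361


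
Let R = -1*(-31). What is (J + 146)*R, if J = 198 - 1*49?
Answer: 9145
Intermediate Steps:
R = 31
J = 149 (J = 198 - 49 = 149)
(J + 146)*R = (149 + 146)*31 = 295*31 = 9145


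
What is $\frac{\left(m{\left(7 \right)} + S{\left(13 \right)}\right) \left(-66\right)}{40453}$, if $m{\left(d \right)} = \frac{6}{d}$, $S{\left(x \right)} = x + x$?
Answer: $- \frac{12408}{283171} \approx -0.043818$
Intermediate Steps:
$S{\left(x \right)} = 2 x$
$\frac{\left(m{\left(7 \right)} + S{\left(13 \right)}\right) \left(-66\right)}{40453} = \frac{\left(\frac{6}{7} + 2 \cdot 13\right) \left(-66\right)}{40453} = \left(6 \cdot \frac{1}{7} + 26\right) \left(-66\right) \frac{1}{40453} = \left(\frac{6}{7} + 26\right) \left(-66\right) \frac{1}{40453} = \frac{188}{7} \left(-66\right) \frac{1}{40453} = \left(- \frac{12408}{7}\right) \frac{1}{40453} = - \frac{12408}{283171}$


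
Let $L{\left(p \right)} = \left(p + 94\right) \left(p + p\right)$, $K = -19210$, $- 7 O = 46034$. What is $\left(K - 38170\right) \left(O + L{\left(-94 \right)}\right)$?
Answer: $\frac{2641430920}{7} \approx 3.7735 \cdot 10^{8}$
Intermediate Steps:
$O = - \frac{46034}{7}$ ($O = \left(- \frac{1}{7}\right) 46034 = - \frac{46034}{7} \approx -6576.3$)
$L{\left(p \right)} = 2 p \left(94 + p\right)$ ($L{\left(p \right)} = \left(94 + p\right) 2 p = 2 p \left(94 + p\right)$)
$\left(K - 38170\right) \left(O + L{\left(-94 \right)}\right) = \left(-19210 - 38170\right) \left(- \frac{46034}{7} + 2 \left(-94\right) \left(94 - 94\right)\right) = - 57380 \left(- \frac{46034}{7} + 2 \left(-94\right) 0\right) = - 57380 \left(- \frac{46034}{7} + 0\right) = \left(-57380\right) \left(- \frac{46034}{7}\right) = \frac{2641430920}{7}$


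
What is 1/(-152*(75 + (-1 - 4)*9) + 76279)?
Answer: 1/71719 ≈ 1.3943e-5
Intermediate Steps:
1/(-152*(75 + (-1 - 4)*9) + 76279) = 1/(-152*(75 - 5*9) + 76279) = 1/(-152*(75 - 45) + 76279) = 1/(-152*30 + 76279) = 1/(-4560 + 76279) = 1/71719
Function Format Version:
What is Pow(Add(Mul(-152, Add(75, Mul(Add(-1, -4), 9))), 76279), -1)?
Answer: Rational(1, 71719) ≈ 1.3943e-5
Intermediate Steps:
Pow(Add(Mul(-152, Add(75, Mul(Add(-1, -4), 9))), 76279), -1) = Pow(Add(Mul(-152, Add(75, Mul(-5, 9))), 76279), -1) = Pow(Add(Mul(-152, Add(75, -45)), 76279), -1) = Pow(Add(Mul(-152, 30), 76279), -1) = Pow(Add(-4560, 76279), -1) = Pow(71719, -1) = Rational(1, 71719)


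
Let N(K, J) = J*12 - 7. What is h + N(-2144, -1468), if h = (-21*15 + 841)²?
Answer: 259053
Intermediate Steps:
N(K, J) = -7 + 12*J (N(K, J) = 12*J - 7 = -7 + 12*J)
h = 276676 (h = (-315 + 841)² = 526² = 276676)
h + N(-2144, -1468) = 276676 + (-7 + 12*(-1468)) = 276676 + (-7 - 17616) = 276676 - 17623 = 259053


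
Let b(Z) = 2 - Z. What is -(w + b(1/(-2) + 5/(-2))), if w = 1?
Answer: -6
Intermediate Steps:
-(w + b(1/(-2) + 5/(-2))) = -(1 + (2 - (1/(-2) + 5/(-2)))) = -(1 + (2 - (1*(-½) + 5*(-½)))) = -(1 + (2 - (-½ - 5/2))) = -(1 + (2 - 1*(-3))) = -(1 + (2 + 3)) = -(1 + 5) = -1*6 = -6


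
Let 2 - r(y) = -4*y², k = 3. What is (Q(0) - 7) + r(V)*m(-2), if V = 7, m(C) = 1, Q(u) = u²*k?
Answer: 191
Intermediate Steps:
Q(u) = 3*u² (Q(u) = u²*3 = 3*u²)
r(y) = 2 + 4*y² (r(y) = 2 - (-4)*y² = 2 + 4*y²)
(Q(0) - 7) + r(V)*m(-2) = (3*0² - 7) + (2 + 4*7²)*1 = (3*0 - 7) + (2 + 4*49)*1 = (0 - 7) + (2 + 196)*1 = -7 + 198*1 = -7 + 198 = 191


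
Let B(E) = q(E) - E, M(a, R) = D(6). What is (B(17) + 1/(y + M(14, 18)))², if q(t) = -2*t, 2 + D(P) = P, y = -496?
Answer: 629658649/242064 ≈ 2601.2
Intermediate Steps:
D(P) = -2 + P
M(a, R) = 4 (M(a, R) = -2 + 6 = 4)
B(E) = -3*E (B(E) = -2*E - E = -3*E)
(B(17) + 1/(y + M(14, 18)))² = (-3*17 + 1/(-496 + 4))² = (-51 + 1/(-492))² = (-51 - 1/492)² = (-25093/492)² = 629658649/242064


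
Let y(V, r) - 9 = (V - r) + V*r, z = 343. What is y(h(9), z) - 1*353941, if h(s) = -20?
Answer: -361155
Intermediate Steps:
y(V, r) = 9 + V - r + V*r (y(V, r) = 9 + ((V - r) + V*r) = 9 + (V - r + V*r) = 9 + V - r + V*r)
y(h(9), z) - 1*353941 = (9 - 20 - 1*343 - 20*343) - 1*353941 = (9 - 20 - 343 - 6860) - 353941 = -7214 - 353941 = -361155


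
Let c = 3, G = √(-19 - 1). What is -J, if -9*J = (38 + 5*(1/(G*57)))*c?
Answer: 38/3 - I*√5/342 ≈ 12.667 - 0.0065382*I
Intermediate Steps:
G = 2*I*√5 (G = √(-20) = 2*I*√5 ≈ 4.4721*I)
J = -38/3 + I*√5/342 (J = -(38 + 5*(1/((2*I*√5)*57)))*3/9 = -(38 + 5*(-I*√5/10*(1/57)))*3/9 = -(38 + 5*(-I*√5/570))*3/9 = -(38 - I*√5/114)*3/9 = -(114 - I*√5/38)/9 = -38/3 + I*√5/342 ≈ -12.667 + 0.0065382*I)
-J = -(-38/3 + I*√5/342) = 38/3 - I*√5/342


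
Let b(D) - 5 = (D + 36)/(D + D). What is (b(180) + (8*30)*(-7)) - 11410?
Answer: -65422/5 ≈ -13084.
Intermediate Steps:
b(D) = 5 + (36 + D)/(2*D) (b(D) = 5 + (D + 36)/(D + D) = 5 + (36 + D)/((2*D)) = 5 + (36 + D)*(1/(2*D)) = 5 + (36 + D)/(2*D))
(b(180) + (8*30)*(-7)) - 11410 = ((11/2 + 18/180) + (8*30)*(-7)) - 11410 = ((11/2 + 18*(1/180)) + 240*(-7)) - 11410 = ((11/2 + ⅒) - 1680) - 11410 = (28/5 - 1680) - 11410 = -8372/5 - 11410 = -65422/5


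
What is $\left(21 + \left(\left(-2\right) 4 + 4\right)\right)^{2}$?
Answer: $289$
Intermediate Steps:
$\left(21 + \left(\left(-2\right) 4 + 4\right)\right)^{2} = \left(21 + \left(-8 + 4\right)\right)^{2} = \left(21 - 4\right)^{2} = 17^{2} = 289$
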